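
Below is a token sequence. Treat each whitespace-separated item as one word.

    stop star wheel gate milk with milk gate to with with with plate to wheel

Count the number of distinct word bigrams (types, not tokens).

15 tokens → 14 bigram windows in total.
Repeated bigrams (each contributes count−1 duplicates):
  with with: 2
1 duplicate windows → 14 − 1 = 13 distinct.

13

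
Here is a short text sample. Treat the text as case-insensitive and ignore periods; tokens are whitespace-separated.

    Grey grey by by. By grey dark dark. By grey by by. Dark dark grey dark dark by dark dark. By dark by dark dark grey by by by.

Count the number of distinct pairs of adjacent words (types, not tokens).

29 tokens → 28 bigram windows in total.
Repeated bigrams (each contributes count−1 duplicates):
  by by: 5
  dark dark: 5
  by dark: 4
  dark by: 4
  grey by: 3
  by grey: 2
  dark grey: 2
  grey dark: 2
19 duplicate windows → 28 − 19 = 9 distinct.

9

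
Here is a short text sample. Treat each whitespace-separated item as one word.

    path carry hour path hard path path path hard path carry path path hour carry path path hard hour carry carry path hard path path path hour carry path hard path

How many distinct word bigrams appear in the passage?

31 tokens → 30 bigram windows in total.
Repeated bigrams (each contributes count−1 duplicates):
  path path: 6
  path hard: 5
  carry path: 4
  hard path: 4
  hour carry: 3
  path carry: 2
  path hour: 2
19 duplicate windows → 30 − 19 = 11 distinct.

11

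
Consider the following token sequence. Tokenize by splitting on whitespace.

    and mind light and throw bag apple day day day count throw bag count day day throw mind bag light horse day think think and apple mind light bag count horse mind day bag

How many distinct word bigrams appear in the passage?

34 tokens → 33 bigram windows in total.
Repeated bigrams (each contributes count−1 duplicates):
  day day: 3
  bag count: 2
  mind light: 2
  throw bag: 2
5 duplicate windows → 33 − 5 = 28 distinct.

28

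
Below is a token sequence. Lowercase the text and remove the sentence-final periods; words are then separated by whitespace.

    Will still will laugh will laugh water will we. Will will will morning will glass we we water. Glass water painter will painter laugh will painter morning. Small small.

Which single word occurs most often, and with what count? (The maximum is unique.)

"will", 10 times

Unigram frequencies (highest first):
  will: 10
  laugh: 3
  water: 3
  we: 3
  painter: 3
  morning: 2
  … (3 more, each ≤ 2)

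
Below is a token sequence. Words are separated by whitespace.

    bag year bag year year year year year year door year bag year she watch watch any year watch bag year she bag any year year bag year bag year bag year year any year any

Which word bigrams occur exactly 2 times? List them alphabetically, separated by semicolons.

Bigram counts meeting the condition (exactly 2 times):
  year any: 2
  year she: 2

year any; year she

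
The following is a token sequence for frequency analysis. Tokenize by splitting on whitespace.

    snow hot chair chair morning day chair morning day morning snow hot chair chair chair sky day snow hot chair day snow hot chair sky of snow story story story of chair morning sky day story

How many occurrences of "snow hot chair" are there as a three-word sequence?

4

Scanning the 34 overlapping trigram windows for "snow hot chair":
  position 1–3: snow hot chair
  position 11–13: snow hot chair
  position 18–20: snow hot chair
  position 22–24: snow hot chair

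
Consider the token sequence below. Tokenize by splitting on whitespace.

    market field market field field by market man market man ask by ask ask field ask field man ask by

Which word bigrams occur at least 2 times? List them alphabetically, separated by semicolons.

ask by; ask field; man ask; market field; market man

Bigram counts meeting the condition (at least 2 times):
  ask by: 2
  ask field: 2
  man ask: 2
  market field: 2
  market man: 2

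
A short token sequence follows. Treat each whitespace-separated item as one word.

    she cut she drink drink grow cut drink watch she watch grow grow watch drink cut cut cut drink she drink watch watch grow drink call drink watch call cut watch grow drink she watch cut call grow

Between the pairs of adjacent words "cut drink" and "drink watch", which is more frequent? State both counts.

"cut drink": 2 occurrences
"drink watch": 3 occurrences

"drink watch" (3 vs 2)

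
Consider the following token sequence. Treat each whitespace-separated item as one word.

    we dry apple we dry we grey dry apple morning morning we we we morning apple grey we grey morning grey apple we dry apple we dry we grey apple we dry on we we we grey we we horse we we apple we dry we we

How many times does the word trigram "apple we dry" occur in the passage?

5

Scanning the 45 overlapping trigram windows for "apple we dry":
  position 3–5: apple we dry
  position 22–24: apple we dry
  position 25–27: apple we dry
  position 30–32: apple we dry
  position 43–45: apple we dry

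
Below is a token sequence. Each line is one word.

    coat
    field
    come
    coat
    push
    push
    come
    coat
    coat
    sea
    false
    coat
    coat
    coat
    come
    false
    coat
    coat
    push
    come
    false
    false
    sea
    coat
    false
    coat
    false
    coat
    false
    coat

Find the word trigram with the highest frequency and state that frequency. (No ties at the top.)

Trigram frequencies (highest first):
  coat false coat: 3
  false coat coat: 2
  false coat false: 2
  coat field come: 1
  field come coat: 1
  come coat push: 1
  … (18 more, each ≤ 1)

"coat false coat", 3 times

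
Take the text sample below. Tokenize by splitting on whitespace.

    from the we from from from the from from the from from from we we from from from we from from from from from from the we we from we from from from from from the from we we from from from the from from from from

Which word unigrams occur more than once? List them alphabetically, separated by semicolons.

from; the; we

Unigram counts meeting the condition (more than once):
  from: 32
  the: 6
  we: 9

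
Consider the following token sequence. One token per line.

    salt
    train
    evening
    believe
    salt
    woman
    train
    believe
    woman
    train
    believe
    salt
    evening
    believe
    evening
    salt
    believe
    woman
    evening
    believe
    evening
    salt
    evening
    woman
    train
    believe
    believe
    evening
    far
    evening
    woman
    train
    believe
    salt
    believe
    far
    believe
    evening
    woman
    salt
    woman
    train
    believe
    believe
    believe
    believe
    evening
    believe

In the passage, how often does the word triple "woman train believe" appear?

5

Scanning the 46 overlapping trigram windows for "woman train believe":
  position 6–8: woman train believe
  position 9–11: woman train believe
  position 24–26: woman train believe
  position 31–33: woman train believe
  position 41–43: woman train believe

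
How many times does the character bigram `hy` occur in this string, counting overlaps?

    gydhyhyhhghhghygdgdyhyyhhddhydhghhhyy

Sliding a length-2 window over the 37 characters (36 positions):
  position 4–5: hy
  position 6–7: hy
  position 14–15: hy
  position 21–22: hy
  position 28–29: hy
  position 35–36: hy

6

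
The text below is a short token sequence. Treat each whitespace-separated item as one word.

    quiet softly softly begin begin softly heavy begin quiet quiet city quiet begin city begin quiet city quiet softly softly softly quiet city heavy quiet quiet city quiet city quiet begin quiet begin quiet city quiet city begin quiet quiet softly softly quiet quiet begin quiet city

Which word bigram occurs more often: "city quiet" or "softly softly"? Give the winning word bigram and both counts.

"city quiet": 5 occurrences
"softly softly": 4 occurrences

"city quiet" (5 vs 4)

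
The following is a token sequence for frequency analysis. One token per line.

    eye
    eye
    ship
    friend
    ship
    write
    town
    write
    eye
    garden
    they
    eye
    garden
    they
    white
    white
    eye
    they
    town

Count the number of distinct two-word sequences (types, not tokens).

19 tokens → 18 bigram windows in total.
Repeated bigrams (each contributes count−1 duplicates):
  eye garden: 2
  garden they: 2
2 duplicate windows → 18 − 2 = 16 distinct.

16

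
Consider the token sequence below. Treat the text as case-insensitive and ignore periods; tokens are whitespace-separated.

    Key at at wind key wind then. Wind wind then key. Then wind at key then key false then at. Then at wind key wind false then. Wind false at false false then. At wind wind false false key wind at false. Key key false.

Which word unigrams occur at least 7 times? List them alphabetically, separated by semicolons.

at; false; key; then; wind

Unigram counts meeting the condition (at least 7 times):
  at: 8
  false: 9
  key: 9
  then: 8
  wind: 11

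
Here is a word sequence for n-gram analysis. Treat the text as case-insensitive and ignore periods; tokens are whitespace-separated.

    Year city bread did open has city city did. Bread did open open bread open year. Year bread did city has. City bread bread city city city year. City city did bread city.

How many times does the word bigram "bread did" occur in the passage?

3

Scanning the 32 overlapping bigram windows for "bread did":
  position 3–4: bread did
  position 10–11: bread did
  position 18–19: bread did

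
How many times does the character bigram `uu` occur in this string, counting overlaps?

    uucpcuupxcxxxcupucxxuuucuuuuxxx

7

Sliding a length-2 window over the 31 characters (30 positions):
  position 1–2: uu
  position 6–7: uu
  position 21–22: uu
  position 22–23: uu
  position 25–26: uu
  position 26–27: uu
  position 27–28: uu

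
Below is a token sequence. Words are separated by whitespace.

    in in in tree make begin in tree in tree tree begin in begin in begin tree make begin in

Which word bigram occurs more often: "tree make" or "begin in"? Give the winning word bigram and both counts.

"begin in" (4 vs 2)

"tree make": 2 occurrences
"begin in": 4 occurrences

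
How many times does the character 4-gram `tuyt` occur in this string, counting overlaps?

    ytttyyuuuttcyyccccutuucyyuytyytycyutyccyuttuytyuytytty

Sliding a length-4 window over the 54 characters (51 positions):
  position 43–46: tuyt

1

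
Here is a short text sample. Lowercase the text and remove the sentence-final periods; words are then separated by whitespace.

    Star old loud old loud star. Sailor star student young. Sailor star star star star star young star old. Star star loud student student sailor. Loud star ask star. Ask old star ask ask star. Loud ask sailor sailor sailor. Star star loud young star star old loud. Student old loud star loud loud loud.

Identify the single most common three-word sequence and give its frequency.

"star star star", 3 times

Trigram frequencies (highest first):
  star star star: 3
  star old loud: 2
  old loud star: 2
  sailor star star: 2
  star star loud: 2
  old loud old: 1
  … (41 more, each ≤ 1)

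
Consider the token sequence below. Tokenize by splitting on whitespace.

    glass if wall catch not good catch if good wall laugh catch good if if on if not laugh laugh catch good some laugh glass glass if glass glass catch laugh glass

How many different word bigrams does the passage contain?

32 tokens → 31 bigram windows in total.
Repeated bigrams (each contributes count−1 duplicates):
  catch good: 2
  glass glass: 2
  glass if: 2
  laugh catch: 2
  laugh glass: 2
5 duplicate windows → 31 − 5 = 26 distinct.

26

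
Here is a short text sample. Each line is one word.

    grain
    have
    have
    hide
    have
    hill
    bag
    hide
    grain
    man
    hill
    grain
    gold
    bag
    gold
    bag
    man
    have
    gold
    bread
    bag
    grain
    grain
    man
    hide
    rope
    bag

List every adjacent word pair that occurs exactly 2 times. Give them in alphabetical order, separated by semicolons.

Bigram counts meeting the condition (exactly 2 times):
  gold bag: 2
  grain man: 2

gold bag; grain man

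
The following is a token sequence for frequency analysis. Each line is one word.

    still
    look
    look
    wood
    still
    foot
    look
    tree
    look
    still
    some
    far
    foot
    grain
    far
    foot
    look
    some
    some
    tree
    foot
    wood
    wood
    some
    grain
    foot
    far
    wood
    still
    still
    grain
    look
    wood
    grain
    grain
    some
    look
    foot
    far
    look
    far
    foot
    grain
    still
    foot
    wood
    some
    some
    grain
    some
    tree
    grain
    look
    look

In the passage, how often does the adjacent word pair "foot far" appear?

Scanning the 53 overlapping bigram windows for "foot far":
  position 26–27: foot far
  position 38–39: foot far

2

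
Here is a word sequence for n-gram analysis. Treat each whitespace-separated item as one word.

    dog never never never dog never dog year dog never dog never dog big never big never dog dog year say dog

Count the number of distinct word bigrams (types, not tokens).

11

22 tokens → 21 bigram windows in total.
Repeated bigrams (each contributes count−1 duplicates):
  never dog: 5
  dog never: 4
  big never: 2
  dog year: 2
  never never: 2
10 duplicate windows → 21 − 10 = 11 distinct.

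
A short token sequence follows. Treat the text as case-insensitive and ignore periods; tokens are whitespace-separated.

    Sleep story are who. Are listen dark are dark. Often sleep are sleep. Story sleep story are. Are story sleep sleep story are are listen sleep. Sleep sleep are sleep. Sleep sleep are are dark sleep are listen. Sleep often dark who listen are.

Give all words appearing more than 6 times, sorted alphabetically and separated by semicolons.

are; sleep

Unigram counts meeting the condition (more than 6 times):
  are: 13
  sleep: 14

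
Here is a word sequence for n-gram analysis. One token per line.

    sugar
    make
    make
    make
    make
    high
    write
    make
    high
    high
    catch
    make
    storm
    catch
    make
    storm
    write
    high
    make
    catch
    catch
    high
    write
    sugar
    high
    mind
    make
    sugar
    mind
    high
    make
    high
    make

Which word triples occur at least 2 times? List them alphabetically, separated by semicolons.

catch make storm; make make make

Trigram counts meeting the condition (at least 2 times):
  catch make storm: 2
  make make make: 2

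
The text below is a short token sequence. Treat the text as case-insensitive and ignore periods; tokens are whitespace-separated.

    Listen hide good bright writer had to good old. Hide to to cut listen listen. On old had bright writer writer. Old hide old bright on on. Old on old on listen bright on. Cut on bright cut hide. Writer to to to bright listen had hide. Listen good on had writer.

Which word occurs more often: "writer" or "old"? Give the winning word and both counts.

"writer": 5 occurrences
"old": 6 occurrences

"old" (6 vs 5)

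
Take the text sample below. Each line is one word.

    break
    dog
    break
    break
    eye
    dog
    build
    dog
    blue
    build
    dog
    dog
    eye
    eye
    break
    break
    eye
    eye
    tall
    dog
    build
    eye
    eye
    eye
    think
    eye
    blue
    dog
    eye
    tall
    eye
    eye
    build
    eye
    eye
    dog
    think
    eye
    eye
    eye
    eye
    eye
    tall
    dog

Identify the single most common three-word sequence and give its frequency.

"eye eye eye", 4 times

Trigram frequencies (highest first):
  eye eye eye: 4
  break break eye: 2
  eye eye tall: 2
  eye tall dog: 2
  build eye eye: 2
  break dog break: 1
  … (29 more, each ≤ 1)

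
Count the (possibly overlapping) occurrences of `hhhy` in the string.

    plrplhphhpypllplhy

0

Sliding a length-4 window over the 18 characters (15 positions):
  (no match at any position)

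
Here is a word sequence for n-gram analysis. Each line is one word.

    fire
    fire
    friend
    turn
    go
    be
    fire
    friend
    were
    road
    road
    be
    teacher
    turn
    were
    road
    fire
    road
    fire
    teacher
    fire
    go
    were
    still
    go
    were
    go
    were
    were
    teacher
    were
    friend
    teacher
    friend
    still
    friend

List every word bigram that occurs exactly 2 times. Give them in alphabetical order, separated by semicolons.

Bigram counts meeting the condition (exactly 2 times):
  fire friend: 2
  road fire: 2
  were road: 2

fire friend; road fire; were road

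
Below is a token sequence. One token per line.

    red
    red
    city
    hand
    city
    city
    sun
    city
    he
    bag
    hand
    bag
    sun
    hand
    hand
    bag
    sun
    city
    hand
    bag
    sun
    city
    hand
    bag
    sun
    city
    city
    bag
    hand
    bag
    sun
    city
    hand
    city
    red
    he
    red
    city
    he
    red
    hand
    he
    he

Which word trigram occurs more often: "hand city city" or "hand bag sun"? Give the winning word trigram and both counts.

"hand bag sun" (5 vs 1)

"hand city city": 1 occurrence
"hand bag sun": 5 occurrences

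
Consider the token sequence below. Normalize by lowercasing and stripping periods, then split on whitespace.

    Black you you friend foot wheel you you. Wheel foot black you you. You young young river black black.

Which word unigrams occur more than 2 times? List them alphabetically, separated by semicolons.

Unigram counts meeting the condition (more than 2 times):
  black: 4
  you: 7

black; you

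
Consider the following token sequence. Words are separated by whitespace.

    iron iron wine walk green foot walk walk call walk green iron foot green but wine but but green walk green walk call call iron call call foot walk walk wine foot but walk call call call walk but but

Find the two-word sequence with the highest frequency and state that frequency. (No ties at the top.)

Bigram frequencies (highest first):
  call call: 4
  walk green: 3
  walk call: 3
  foot walk: 2
  walk walk: 2
  call walk: 2
  … (21 more, each ≤ 2)

"call call", 4 times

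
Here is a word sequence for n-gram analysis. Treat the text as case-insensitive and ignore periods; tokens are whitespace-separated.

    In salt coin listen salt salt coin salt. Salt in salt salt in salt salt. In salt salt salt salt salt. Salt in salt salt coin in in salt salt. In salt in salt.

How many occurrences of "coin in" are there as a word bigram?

Scanning the 33 overlapping bigram windows for "coin in":
  position 26–27: coin in

1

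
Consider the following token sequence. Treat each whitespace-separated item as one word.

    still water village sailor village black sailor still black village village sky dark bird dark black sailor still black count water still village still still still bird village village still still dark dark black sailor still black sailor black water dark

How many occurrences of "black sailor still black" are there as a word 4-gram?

Scanning the 38 overlapping 4-gram windows for "black sailor still black":
  position 6–9: black sailor still black
  position 16–19: black sailor still black
  position 34–37: black sailor still black

3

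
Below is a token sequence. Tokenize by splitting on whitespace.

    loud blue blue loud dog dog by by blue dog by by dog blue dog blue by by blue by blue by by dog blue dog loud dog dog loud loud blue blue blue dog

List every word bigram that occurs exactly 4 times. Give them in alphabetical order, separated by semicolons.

Bigram counts meeting the condition (exactly 4 times):
  blue dog: 4
  by by: 4

blue dog; by by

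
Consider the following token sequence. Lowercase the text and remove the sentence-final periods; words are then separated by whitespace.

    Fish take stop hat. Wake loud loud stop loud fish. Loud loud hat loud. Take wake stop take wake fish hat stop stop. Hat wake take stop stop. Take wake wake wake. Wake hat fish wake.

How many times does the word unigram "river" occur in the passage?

0

Scanning the 36 tokens for "river":
  (none found)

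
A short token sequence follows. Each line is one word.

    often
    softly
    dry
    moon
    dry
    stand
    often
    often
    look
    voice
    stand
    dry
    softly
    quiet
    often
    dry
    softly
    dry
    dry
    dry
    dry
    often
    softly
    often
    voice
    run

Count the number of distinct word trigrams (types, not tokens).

23

26 tokens → 24 trigram windows in total.
Repeated trigrams (each contributes count−1 duplicates):
  dry dry dry: 2
1 duplicate windows → 24 − 1 = 23 distinct.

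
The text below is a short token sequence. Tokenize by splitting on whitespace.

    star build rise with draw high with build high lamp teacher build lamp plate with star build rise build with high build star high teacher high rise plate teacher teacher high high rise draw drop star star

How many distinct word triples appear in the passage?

37 tokens → 35 trigram windows in total.
Repeated trigrams (each contributes count−1 duplicates):
  star build rise: 2
1 duplicate windows → 35 − 1 = 34 distinct.

34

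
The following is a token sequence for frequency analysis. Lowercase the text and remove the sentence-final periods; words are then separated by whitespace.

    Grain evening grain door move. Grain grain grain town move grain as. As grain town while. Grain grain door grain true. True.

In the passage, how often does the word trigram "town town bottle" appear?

0

Scanning the 20 overlapping trigram windows for "town town bottle":
  (none found)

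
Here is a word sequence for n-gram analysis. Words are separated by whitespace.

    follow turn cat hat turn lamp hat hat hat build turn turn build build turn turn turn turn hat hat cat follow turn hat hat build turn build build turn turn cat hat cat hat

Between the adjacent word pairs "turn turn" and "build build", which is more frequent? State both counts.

"turn turn": 5 occurrences
"build build": 2 occurrences

"turn turn" (5 vs 2)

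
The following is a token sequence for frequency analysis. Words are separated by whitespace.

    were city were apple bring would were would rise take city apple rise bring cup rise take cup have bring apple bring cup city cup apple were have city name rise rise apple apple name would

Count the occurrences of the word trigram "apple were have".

1

Scanning the 34 overlapping trigram windows for "apple were have":
  position 26–28: apple were have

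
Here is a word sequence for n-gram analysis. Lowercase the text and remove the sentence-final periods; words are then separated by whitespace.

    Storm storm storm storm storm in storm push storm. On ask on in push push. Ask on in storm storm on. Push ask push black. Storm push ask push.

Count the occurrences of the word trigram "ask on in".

2

Scanning the 27 overlapping trigram windows for "ask on in":
  position 11–13: ask on in
  position 16–18: ask on in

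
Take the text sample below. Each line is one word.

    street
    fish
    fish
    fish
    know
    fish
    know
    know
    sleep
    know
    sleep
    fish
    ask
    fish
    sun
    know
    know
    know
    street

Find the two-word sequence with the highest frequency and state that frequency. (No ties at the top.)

"know know", 3 times

Bigram frequencies (highest first):
  know know: 3
  fish fish: 2
  fish know: 2
  know sleep: 2
  street fish: 1
  know fish: 1
  … (7 more, each ≤ 1)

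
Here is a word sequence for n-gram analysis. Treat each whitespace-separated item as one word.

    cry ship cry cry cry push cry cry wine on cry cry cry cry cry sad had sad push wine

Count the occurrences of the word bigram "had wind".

0

Scanning the 19 overlapping bigram windows for "had wind":
  (none found)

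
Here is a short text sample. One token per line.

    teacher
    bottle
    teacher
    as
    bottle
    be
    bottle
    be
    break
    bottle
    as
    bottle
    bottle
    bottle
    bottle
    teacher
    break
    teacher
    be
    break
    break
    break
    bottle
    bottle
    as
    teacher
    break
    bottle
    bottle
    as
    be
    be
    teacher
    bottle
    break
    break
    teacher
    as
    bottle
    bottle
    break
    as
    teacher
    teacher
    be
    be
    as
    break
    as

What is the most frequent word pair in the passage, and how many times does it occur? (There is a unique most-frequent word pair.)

"bottle bottle", 6 times

Bigram frequencies (highest first):
  bottle bottle: 6
  as bottle: 3
  break bottle: 3
  bottle as: 3
  break break: 3
  teacher bottle: 2
  … (17 more, each ≤ 2)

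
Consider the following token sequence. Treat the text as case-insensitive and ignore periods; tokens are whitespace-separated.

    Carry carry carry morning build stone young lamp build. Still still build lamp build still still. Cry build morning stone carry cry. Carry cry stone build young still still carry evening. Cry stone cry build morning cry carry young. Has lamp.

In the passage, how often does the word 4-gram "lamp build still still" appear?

Scanning the 38 overlapping 4-gram windows for "lamp build still still":
  position 8–11: lamp build still still
  position 13–16: lamp build still still

2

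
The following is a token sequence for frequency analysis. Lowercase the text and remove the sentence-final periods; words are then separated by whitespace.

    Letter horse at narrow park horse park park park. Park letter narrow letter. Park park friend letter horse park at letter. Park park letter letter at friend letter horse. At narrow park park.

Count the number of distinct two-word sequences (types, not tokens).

33 tokens → 32 bigram windows in total.
Repeated bigrams (each contributes count−1 duplicates):
  park park: 6
  letter horse: 3
  at narrow: 2
  friend letter: 2
  horse at: 2
  horse park: 2
  letter park: 2
  narrow park: 2
  … (1 more repeated)
14 duplicate windows → 32 − 14 = 18 distinct.

18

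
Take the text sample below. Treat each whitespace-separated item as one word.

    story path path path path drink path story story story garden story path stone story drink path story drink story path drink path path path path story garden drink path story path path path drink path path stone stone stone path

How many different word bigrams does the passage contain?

41 tokens → 40 bigram windows in total.
Repeated bigrams (each contributes count−1 duplicates):
  path path: 9
  drink path: 5
  path story: 4
  story path: 4
  path drink: 3
  path stone: 2
  stone stone: 2
  story drink: 2
  … (2 more repeated)
25 duplicate windows → 40 − 25 = 15 distinct.

15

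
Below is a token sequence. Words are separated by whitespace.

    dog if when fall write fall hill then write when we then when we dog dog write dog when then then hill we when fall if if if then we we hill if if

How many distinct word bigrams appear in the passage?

29

34 tokens → 33 bigram windows in total.
Repeated bigrams (each contributes count−1 duplicates):
  if if: 3
  when fall: 2
  when we: 2
4 duplicate windows → 33 − 4 = 29 distinct.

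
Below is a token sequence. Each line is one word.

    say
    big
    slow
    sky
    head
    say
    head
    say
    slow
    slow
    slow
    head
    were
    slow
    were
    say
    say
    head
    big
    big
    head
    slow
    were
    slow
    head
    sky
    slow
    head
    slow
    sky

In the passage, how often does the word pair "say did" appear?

0

Scanning the 29 overlapping bigram windows for "say did":
  (none found)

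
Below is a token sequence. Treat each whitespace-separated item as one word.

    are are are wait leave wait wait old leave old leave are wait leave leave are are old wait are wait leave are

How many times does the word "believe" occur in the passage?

0

Scanning the 23 tokens for "believe":
  (none found)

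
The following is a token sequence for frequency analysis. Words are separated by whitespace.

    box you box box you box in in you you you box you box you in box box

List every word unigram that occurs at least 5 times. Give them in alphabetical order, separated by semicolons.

Unigram counts meeting the condition (at least 5 times):
  box: 8
  you: 7

box; you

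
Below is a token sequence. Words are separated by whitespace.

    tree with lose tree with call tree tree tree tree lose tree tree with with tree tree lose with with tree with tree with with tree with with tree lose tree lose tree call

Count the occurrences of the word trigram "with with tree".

Scanning the 32 overlapping trigram windows for "with with tree":
  position 14–16: with with tree
  position 19–21: with with tree
  position 24–26: with with tree
  position 27–29: with with tree

4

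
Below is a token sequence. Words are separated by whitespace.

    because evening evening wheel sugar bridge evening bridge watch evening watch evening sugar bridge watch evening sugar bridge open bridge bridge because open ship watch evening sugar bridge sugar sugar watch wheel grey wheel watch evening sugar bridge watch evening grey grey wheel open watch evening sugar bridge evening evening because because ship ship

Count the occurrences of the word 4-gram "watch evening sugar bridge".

Scanning the 51 overlapping 4-gram windows for "watch evening sugar bridge":
  position 11–14: watch evening sugar bridge
  position 15–18: watch evening sugar bridge
  position 25–28: watch evening sugar bridge
  position 35–38: watch evening sugar bridge
  position 45–48: watch evening sugar bridge

5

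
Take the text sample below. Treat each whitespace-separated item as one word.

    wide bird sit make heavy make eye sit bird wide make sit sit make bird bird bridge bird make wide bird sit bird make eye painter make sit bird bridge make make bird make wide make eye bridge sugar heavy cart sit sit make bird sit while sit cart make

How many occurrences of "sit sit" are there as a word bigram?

Scanning the 49 overlapping bigram windows for "sit sit":
  position 12–13: sit sit
  position 42–43: sit sit

2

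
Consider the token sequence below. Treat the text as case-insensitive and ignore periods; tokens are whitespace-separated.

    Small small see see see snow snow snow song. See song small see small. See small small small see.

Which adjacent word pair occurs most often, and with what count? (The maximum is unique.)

"small see", 4 times

Bigram frequencies (highest first):
  small see: 4
  small small: 3
  see see: 2
  snow snow: 2
  see small: 2
  see snow: 1
  … (4 more, each ≤ 1)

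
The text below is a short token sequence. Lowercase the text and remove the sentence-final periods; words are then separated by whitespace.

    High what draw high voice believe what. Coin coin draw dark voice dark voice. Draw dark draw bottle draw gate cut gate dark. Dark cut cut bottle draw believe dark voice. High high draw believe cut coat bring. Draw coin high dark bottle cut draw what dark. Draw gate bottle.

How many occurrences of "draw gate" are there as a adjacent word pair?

2

Scanning the 49 overlapping bigram windows for "draw gate":
  position 19–20: draw gate
  position 48–49: draw gate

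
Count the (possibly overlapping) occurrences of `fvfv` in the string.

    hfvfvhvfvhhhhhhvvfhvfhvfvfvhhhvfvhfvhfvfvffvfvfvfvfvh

7

Sliding a length-4 window over the 53 characters (50 positions):
  position 2–5: fvfv
  position 24–27: fvfv
  position 38–41: fvfv
  position 43–46: fvfv
  position 45–48: fvfv
  position 47–50: fvfv
  position 49–52: fvfv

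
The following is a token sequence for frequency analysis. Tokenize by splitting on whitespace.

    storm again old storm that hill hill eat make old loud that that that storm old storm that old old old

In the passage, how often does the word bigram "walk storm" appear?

0

Scanning the 20 overlapping bigram windows for "walk storm":
  (none found)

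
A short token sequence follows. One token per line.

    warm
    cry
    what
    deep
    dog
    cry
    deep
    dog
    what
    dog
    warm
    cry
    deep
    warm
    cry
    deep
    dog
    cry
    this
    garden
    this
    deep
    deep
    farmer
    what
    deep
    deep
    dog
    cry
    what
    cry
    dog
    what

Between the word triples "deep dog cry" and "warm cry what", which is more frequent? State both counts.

"deep dog cry": 3 occurrences
"warm cry what": 1 occurrence

"deep dog cry" (3 vs 1)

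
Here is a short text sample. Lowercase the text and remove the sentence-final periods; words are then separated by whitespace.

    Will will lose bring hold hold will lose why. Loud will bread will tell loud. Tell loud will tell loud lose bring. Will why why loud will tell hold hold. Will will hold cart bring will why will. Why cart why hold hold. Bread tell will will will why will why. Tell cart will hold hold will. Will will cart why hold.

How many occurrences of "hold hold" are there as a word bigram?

4

Scanning the 61 overlapping bigram windows for "hold hold":
  position 5–6: hold hold
  position 29–30: hold hold
  position 42–43: hold hold
  position 55–56: hold hold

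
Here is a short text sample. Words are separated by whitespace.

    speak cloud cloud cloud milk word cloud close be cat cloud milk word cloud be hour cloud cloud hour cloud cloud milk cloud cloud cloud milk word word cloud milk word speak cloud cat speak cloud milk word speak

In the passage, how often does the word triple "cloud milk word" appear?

5

Scanning the 37 overlapping trigram windows for "cloud milk word":
  position 4–6: cloud milk word
  position 11–13: cloud milk word
  position 25–27: cloud milk word
  position 29–31: cloud milk word
  position 36–38: cloud milk word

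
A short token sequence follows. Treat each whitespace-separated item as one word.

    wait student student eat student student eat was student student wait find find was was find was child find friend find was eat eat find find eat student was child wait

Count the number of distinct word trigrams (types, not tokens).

28

31 tokens → 29 trigram windows in total.
Repeated trigrams (each contributes count−1 duplicates):
  student student eat: 2
1 duplicate windows → 29 − 1 = 28 distinct.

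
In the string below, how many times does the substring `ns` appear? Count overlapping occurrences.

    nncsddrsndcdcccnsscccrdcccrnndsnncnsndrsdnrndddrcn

Sliding a length-2 window over the 50 characters (49 positions):
  position 16–17: ns
  position 35–36: ns

2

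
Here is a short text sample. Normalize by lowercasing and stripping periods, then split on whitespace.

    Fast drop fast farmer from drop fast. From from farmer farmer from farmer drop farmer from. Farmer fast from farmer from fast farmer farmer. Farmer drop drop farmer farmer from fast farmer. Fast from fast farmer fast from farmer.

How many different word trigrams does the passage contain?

28

39 tokens → 37 trigram windows in total.
Repeated trigrams (each contributes count−1 duplicates):
  farmer fast from: 3
  from fast farmer: 3
  farmer farmer from: 2
  farmer from farmer: 2
  farmer from fast: 2
  fast farmer fast: 2
  fast from farmer: 2
9 duplicate windows → 37 − 9 = 28 distinct.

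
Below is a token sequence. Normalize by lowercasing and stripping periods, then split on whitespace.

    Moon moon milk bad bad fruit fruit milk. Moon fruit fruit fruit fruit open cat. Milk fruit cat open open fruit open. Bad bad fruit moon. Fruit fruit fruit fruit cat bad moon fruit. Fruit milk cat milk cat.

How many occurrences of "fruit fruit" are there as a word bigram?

Scanning the 38 overlapping bigram windows for "fruit fruit":
  position 6–7: fruit fruit
  position 10–11: fruit fruit
  position 11–12: fruit fruit
  position 12–13: fruit fruit
  position 27–28: fruit fruit
  position 28–29: fruit fruit
  position 29–30: fruit fruit
  position 34–35: fruit fruit

8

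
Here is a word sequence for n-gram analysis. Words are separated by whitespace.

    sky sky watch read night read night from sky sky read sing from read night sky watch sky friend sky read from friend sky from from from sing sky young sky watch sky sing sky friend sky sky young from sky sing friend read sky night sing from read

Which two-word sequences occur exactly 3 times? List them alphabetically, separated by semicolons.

Bigram counts meeting the condition (exactly 3 times):
  friend sky: 3
  read night: 3
  sky sky: 3
  sky watch: 3

friend sky; read night; sky sky; sky watch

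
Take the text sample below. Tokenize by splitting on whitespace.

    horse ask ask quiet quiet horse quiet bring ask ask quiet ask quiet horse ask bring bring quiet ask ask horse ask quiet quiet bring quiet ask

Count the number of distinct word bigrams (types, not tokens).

27 tokens → 26 bigram windows in total.
Repeated bigrams (each contributes count−1 duplicates):
  ask quiet: 4
  ask ask: 3
  horse ask: 3
  quiet ask: 3
  bring quiet: 2
  quiet bring: 2
  quiet horse: 2
  quiet quiet: 2
13 duplicate windows → 26 − 13 = 13 distinct.

13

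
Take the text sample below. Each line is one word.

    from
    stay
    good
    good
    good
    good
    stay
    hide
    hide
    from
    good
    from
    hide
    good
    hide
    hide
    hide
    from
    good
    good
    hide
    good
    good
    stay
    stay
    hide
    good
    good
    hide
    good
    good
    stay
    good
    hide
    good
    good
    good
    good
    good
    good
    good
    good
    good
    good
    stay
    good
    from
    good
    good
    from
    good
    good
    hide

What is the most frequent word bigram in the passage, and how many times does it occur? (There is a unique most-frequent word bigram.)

"good good", 18 times

Bigram frequencies (highest first):
  good good: 18
  hide good: 5
  good hide: 5
  good stay: 4
  from good: 4
  stay good: 3
  … (7 more, each ≤ 3)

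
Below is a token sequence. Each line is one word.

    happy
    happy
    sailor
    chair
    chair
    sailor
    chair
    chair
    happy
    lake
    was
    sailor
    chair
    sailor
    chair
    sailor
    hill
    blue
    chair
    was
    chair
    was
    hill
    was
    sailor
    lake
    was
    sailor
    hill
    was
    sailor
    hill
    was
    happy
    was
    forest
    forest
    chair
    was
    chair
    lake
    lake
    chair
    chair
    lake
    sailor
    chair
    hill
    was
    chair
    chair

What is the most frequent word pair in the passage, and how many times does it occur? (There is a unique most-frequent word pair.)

"sailor chair", 5 times

Bigram frequencies (highest first):
  sailor chair: 5
  chair chair: 4
  was sailor: 4
  hill was: 4
  chair sailor: 3
  sailor hill: 3
  … (21 more, each ≤ 3)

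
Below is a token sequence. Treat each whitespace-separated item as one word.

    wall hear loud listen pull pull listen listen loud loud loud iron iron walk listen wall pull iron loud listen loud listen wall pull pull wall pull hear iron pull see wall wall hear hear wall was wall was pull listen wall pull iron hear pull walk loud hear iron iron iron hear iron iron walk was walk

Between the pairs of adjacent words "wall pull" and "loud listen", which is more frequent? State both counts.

"wall pull" (4 vs 3)

"wall pull": 4 occurrences
"loud listen": 3 occurrences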